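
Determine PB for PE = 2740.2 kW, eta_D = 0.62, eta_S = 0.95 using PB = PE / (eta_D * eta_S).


Formula: PB = PE / (eta_D * eta_S)
Step 1 — combined efficiency = eta_D * eta_S = 0.62 * 0.95 = 0.589
Step 2 — PB = 2740.2 / 0.589 ≈ 4652.3 kW (5 s.f.)

4652.3 kW


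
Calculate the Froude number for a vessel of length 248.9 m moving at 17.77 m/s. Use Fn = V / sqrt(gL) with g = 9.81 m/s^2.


Formula: Fn = V / sqrt(g * L)
Step 1 — g * L = 9.81 * 248.9 = 2441.709
Step 2 — sqrt(g * L) = sqrt(2441.709) = 49.413652
Step 3 — Fn = 17.77 / 49.413652 ≈ 0.35962 (5 s.f.)

0.35962


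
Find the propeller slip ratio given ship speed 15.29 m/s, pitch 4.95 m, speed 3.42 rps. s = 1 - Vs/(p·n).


Formula: s = 1 - Vs / (p * n)
Step 1 — p * n = 4.95 * 3.42 = 16.929
Step 2 — Vs / (p*n) = 15.29 / 16.929 = 0.903184 (6 d.p.)
Step 3 — s = 1 - 0.903184 = 0.096816

0.096816


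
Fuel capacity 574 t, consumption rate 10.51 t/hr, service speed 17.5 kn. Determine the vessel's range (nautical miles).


Formula: endurance = fuel / rate; range = endurance * speed
Step 1 — endurance = 574 / 10.51 = 54.6147 hours
Step 2 — range = 54.6147 * 17.5 ≈ 955.76 nautical miles (5 s.f.)

955.76 NM


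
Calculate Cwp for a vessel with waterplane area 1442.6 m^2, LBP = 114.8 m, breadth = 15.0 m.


Formula: Cwp = Aw / (L * B)
Step 1 — L * B = 114.8 * 15.0 = 1722.0 m^2
Step 2 — Cwp = 1442.6 / 1722.0 ≈ 0.83775 (5 s.f.)

0.83775


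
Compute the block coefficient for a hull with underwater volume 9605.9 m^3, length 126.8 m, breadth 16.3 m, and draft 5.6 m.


Formula: Cb = V / (L * B * T)
Step 1 — L * B * T = 126.8 * 16.3 * 5.6 = 11574.304 m^3
Step 2 — Cb = 9605.9 / 11574.304 ≈ 0.82993 (5 s.f.)

0.82993


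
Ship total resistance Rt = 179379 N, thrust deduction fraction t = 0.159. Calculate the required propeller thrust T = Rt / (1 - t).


Formula: T = Rt / (1 - t)
Step 1 — (1 - t) = 1 - 0.159 = 0.841
Step 2 — T = 179379 / 0.841 ≈ 213290 N (5 s.f.)

213290 N


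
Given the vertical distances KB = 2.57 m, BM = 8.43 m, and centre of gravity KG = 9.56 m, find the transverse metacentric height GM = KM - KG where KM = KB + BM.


Formula: GM = KB + BM - KG
Step 1 — KM = KB + BM = 2.57 + 8.43 = 11.0 m
Step 2 — GM = KM - KG = 11.0 - 9.56 = 1.44 m

1.44 m


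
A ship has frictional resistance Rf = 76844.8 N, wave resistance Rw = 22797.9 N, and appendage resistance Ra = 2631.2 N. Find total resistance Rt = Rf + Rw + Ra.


Formula: Rt = Rf + Rw + Ra
Substituting: Rt = 76844.8 + 22797.9 + 2631.2
Result: Rt = 102273.9 N

102273.9 N


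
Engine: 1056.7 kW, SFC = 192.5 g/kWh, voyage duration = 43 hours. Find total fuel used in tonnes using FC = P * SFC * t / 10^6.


Formula: FC (tonnes) = P * SFC * t / 1,000,000
Step 1 — P * SFC * t = 1056.7 * 192.5 * 43 = 8746834.25 g
Step 2 — FC (tonnes) = 8746834.25 / 1,000,000 ≈ 8.7468 tonnes (5 s.f.)

8.7468 tonnes


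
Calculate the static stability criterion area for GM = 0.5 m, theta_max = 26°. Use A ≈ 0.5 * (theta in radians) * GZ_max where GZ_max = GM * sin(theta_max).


Formula: GZ_max = GM * sin(theta); Area = 0.5 * theta_rad * GZ_max
Step 1 — GZ_max = 0.5 * sin(26°) = 0.5 * 0.438371 = 0.219186 m
Step 2 — theta_rad = 26 * pi/180 = 0.453786 rad
Step 3 — Area = 0.5 * 0.453786 * 0.219186 ≈ 0.049732 m·rad (5 s.f.)

0.049732 m·rad


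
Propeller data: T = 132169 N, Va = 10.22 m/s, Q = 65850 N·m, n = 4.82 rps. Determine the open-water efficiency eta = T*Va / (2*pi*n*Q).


Formula: eta = T * Va / (2 * pi * n * Q)
Step 1 — numerator = T * Va = 132169 * 10.22 = 1350767.18
Step 2 — 2 * pi * n = 2 * pi * 4.82 = 30.284953
Step 3 — denominator = 30.284953 * 65850 = 1994264.16
Step 4 — eta = 1350767.18 / 1994264.16 ≈ 0.67733 (5 s.f.)

0.67733


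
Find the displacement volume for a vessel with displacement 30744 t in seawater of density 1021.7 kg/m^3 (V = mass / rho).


Formula: V = mass / rho
Step 1 — convert tonnes to kg: 30744 t * 1000 = 30744000 kg
Step 2 — V = 30744000 / 1021.7 ≈ 30091 m^3 (5 s.f.)

30091 m^3


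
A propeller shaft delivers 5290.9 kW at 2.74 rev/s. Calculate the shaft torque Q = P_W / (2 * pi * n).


Formula: Q = P_W / (2 * pi * n)
Step 1 — P_W = 5290.9 kW * 1000 = 5290900.0 W
Step 2 — 2 * pi * n = 2 * pi * 2.74 = 17.215928
Step 3 — Q = 5290900.0 / 17.215928 ≈ 307330 N·m (5 s.f.)

307330 N·m


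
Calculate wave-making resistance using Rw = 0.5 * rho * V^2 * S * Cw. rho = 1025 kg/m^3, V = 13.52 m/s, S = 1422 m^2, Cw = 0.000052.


Formula: Rw = 0.5 * rho * V^2 * S * Cw
Step 1 — V^2 = 13.52^2 = 182.7904
Step 2 — 0.5 * rho * V^2 = 0.5 * 1025 * 182.7904 = 93680.08
Step 3 — Rw = 93680.08 * 1422 * 0.000052 ≈ 6927.1 N (5 s.f.)

6927.1 N


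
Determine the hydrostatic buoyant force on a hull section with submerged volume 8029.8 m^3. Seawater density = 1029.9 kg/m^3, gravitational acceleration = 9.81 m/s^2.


Formula: Fb = rho * g * V
Substituting: Fb = 1029.9 * 9.81 * 8029.8
Intermediate: 1029.9 * 9.81 = 10103.319
Result: Fb = 10103.319 * 8029.8 ≈ 81128000 N (5 s.f.)

81128000 N


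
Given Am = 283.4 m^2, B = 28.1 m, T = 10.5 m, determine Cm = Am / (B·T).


Formula: Cm = Am / (B * T)
Step 1 — B * T = 28.1 * 10.5 = 295.05 m^2
Step 2 — Cm = 283.4 / 295.05 ≈ 0.96052 (5 s.f.)

0.96052


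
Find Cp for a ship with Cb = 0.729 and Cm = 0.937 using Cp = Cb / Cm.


Formula: Cp = Cb / Cm
Substituting: Cp = 0.729 / 0.937
Result: Cp ≈ 0.77801 (5 s.f.)

0.77801


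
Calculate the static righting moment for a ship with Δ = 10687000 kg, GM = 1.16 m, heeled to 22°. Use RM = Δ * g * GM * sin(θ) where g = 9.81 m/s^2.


Formula: GZ = GM * sin(theta); RM = disp * g * GZ
Step 1 — GZ = 1.16 * sin(22°) = 1.16 * 0.374607 = 0.434544 m
Step 2 — RM = 10687000 * 9.81 * 0.434544 ≈ 45557000 N·m (5 s.f.)

45557000 N·m


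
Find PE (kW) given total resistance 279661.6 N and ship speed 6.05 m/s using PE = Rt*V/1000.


Formula: PE = Rt * V / 1000 (kW)
Step 1 — PE (W) = 279661.6 * 6.05 = 1691952.68 W
Step 2 — PE (kW) = 1691952.68 / 1000 ≈ 1692.0 kW (5 s.f.)

1692.0 kW


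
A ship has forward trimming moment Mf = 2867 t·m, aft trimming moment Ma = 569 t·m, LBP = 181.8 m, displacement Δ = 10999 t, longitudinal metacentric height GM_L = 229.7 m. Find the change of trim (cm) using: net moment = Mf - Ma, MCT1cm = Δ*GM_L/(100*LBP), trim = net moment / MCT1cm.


Formula: net trimming moment = Mf - Ma; MCT1cm = Δ*GM_L/(100*LBP); trim = net moment / MCT1cm
Step 1 — net trimming moment = 2867 - 569 = 2298 t·m
Step 2 — MCT1cm = 10999 * 229.7 / (100 * 181.8) = 138.9698 t·m/cm
Step 3 — trim = 2298 / 138.9698 ≈ 16.536 cm (5 s.f.)

16.536 cm


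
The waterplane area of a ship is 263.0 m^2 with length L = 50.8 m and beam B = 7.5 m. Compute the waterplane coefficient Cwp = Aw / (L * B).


Formula: Cwp = Aw / (L * B)
Step 1 — L * B = 50.8 * 7.5 = 381.0 m^2
Step 2 — Cwp = 263.0 / 381.0 ≈ 0.69029 (5 s.f.)

0.69029


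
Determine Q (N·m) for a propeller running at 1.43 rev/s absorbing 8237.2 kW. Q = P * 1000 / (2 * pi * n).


Formula: Q = P_W / (2 * pi * n)
Step 1 — P_W = 8237.2 kW * 1000 = 8237200.0 W
Step 2 — 2 * pi * n = 2 * pi * 1.43 = 8.984955
Step 3 — Q = 8237200.0 / 8.984955 ≈ 916780 N·m (5 s.f.)

916780 N·m


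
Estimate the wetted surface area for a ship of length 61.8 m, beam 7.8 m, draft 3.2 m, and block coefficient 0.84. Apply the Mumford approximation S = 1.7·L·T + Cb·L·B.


Formula: S = 1.7*L*T + V/T with V = Cb*L*B*T, i.e. S = L * (1.7*T + Cb*B)
Step 1 — 1.7*T = 1.7 * 3.2 = 5.44 m
Step 2 — Cb*B = 0.84 * 7.8 = 6.552 m
Step 3 — 1.7*T + Cb*B = 5.44 + 6.552 = 11.992 m
Step 4 — S = 61.8 * 11.992 ≈ 741.11 m^2 (5 s.f.)

741.11 m^2


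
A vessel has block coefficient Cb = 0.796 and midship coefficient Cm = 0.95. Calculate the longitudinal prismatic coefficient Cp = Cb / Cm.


Formula: Cp = Cb / Cm
Substituting: Cp = 0.796 / 0.95
Result: Cp ≈ 0.83789 (5 s.f.)

0.83789


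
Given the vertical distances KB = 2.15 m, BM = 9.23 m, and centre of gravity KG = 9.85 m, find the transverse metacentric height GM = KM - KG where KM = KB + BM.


Formula: GM = KB + BM - KG
Step 1 — KM = KB + BM = 2.15 + 9.23 = 11.38 m
Step 2 — GM = KM - KG = 11.38 - 9.85 = 1.53 m

1.53 m


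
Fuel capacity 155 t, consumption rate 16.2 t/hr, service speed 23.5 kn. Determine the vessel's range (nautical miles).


Formula: endurance = fuel / rate; range = endurance * speed
Step 1 — endurance = 155 / 16.2 = 9.5679 hours
Step 2 — range = 9.5679 * 23.5 ≈ 224.85 nautical miles (5 s.f.)

224.85 NM


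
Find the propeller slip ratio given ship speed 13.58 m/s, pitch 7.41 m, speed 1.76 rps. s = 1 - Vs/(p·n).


Formula: s = 1 - Vs / (p * n)
Step 1 — p * n = 7.41 * 1.76 = 13.0416
Step 2 — Vs / (p*n) = 13.58 / 13.0416 = 1.041283 (6 d.p.)
Step 3 — s = 1 - 1.041283 = -0.041283

-0.041283


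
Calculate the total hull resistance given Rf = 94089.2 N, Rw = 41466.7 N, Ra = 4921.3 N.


Formula: Rt = Rf + Rw + Ra
Substituting: Rt = 94089.2 + 41466.7 + 4921.3
Result: Rt = 140477.2 N

140477.2 N


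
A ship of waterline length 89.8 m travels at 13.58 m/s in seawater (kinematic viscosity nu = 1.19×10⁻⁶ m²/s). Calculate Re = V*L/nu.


Formula: Re = V * L / nu
Step 1 — V * L = 13.58 * 89.8 = 1219.484 m^2/s
Step 2 — Re = 1219.484 / 1.19e-6 = 1.02e+09

1.02e+09


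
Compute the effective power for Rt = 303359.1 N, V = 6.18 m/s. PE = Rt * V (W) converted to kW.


Formula: PE = Rt * V / 1000 (kW)
Step 1 — PE (W) = 303359.1 * 6.18 = 1874759.238 W
Step 2 — PE (kW) = 1874759.238 / 1000 ≈ 1874.8 kW (5 s.f.)

1874.8 kW


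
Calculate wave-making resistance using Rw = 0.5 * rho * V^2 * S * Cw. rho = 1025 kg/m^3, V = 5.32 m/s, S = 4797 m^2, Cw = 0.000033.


Formula: Rw = 0.5 * rho * V^2 * S * Cw
Step 1 — V^2 = 5.32^2 = 28.3024
Step 2 — 0.5 * rho * V^2 = 0.5 * 1025 * 28.3024 = 14504.98
Step 3 — Rw = 14504.98 * 4797 * 0.000033 ≈ 2296.2 N (5 s.f.)

2296.2 N


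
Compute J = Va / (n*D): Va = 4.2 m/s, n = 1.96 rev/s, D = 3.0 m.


Formula: J = Va / (n * D)
Step 1 — n * D = 1.96 * 3.0 = 5.88
Step 2 — J = 4.2 / 5.88 ≈ 0.71429 (5 s.f.)

0.71429


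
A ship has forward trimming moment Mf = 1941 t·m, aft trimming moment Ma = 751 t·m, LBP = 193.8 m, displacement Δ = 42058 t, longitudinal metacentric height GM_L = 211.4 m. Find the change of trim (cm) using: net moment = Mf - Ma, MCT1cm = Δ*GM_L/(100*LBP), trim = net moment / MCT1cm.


Formula: net trimming moment = Mf - Ma; MCT1cm = Δ*GM_L/(100*LBP); trim = net moment / MCT1cm
Step 1 — net trimming moment = 1941 - 751 = 1190 t·m
Step 2 — MCT1cm = 42058 * 211.4 / (100 * 193.8) = 458.7751 t·m/cm
Step 3 — trim = 1190 / 458.7751 ≈ 2.5939 cm (5 s.f.)

2.5939 cm


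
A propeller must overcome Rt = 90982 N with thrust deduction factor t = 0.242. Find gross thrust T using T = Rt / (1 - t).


Formula: T = Rt / (1 - t)
Step 1 — (1 - t) = 1 - 0.242 = 0.758
Step 2 — T = 90982 / 0.758 ≈ 120030 N (5 s.f.)

120030 N


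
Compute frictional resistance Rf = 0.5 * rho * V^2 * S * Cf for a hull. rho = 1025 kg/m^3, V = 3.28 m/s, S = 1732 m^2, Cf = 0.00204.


Formula: Rf = 0.5 * rho * V^2 * S * Cf
Step 1 — V^2 = 3.28^2 = 10.7584
Step 2 — 0.5 * rho * V^2 = 0.5 * 1025 * 10.7584 = 5513.68
Step 3 — Rf = 5513.68 * 1732 * 0.00204 ≈ 19481 N (5 s.f.)

19481 N


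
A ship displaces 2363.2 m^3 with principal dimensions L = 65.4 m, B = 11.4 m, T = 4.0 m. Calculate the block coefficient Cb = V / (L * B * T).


Formula: Cb = V / (L * B * T)
Step 1 — L * B * T = 65.4 * 11.4 * 4.0 = 2982.24 m^3
Step 2 — Cb = 2363.2 / 2982.24 ≈ 0.79242 (5 s.f.)

0.79242


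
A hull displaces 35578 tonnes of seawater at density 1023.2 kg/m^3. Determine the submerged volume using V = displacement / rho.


Formula: V = mass / rho
Step 1 — convert tonnes to kg: 35578 t * 1000 = 35578000 kg
Step 2 — V = 35578000 / 1023.2 ≈ 34771 m^3 (5 s.f.)

34771 m^3


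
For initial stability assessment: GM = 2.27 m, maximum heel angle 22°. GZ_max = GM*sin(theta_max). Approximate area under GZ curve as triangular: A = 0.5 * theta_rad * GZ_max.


Formula: GZ_max = GM * sin(theta); Area = 0.5 * theta_rad * GZ_max
Step 1 — GZ_max = 2.27 * sin(22°) = 2.27 * 0.374607 = 0.850358 m
Step 2 — theta_rad = 22 * pi/180 = 0.383972 rad
Step 3 — Area = 0.5 * 0.383972 * 0.850358 ≈ 0.16326 m·rad (5 s.f.)

0.16326 m·rad


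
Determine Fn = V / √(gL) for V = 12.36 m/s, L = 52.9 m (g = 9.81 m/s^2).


Formula: Fn = V / sqrt(g * L)
Step 1 — g * L = 9.81 * 52.9 = 518.949
Step 2 — sqrt(g * L) = sqrt(518.949) = 22.780452
Step 3 — Fn = 12.36 / 22.780452 ≈ 0.54257 (5 s.f.)

0.54257


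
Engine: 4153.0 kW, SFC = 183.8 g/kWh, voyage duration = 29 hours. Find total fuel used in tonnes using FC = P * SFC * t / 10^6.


Formula: FC (tonnes) = P * SFC * t / 1,000,000
Step 1 — P * SFC * t = 4153.0 * 183.8 * 29 = 22136320.6 g
Step 2 — FC (tonnes) = 22136320.6 / 1,000,000 ≈ 22.136 tonnes (5 s.f.)

22.136 tonnes


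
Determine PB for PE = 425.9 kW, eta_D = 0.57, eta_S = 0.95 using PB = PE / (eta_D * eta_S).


Formula: PB = PE / (eta_D * eta_S)
Step 1 — combined efficiency = eta_D * eta_S = 0.57 * 0.95 = 0.5415
Step 2 — PB = 425.9 / 0.5415 ≈ 786.52 kW (5 s.f.)

786.52 kW


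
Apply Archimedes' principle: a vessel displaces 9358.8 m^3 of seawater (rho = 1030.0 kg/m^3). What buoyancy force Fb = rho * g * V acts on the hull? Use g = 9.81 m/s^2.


Formula: Fb = rho * g * V
Substituting: Fb = 1030.0 * 9.81 * 9358.8
Intermediate: 1030.0 * 9.81 = 10104.3
Result: Fb = 10104.3 * 9358.8 ≈ 94564000 N (5 s.f.)

94564000 N


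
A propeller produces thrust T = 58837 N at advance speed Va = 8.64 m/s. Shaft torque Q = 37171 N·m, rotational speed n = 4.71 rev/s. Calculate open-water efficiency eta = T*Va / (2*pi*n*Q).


Formula: eta = T * Va / (2 * pi * n * Q)
Step 1 — numerator = T * Va = 58837 * 8.64 = 508351.68
Step 2 — 2 * pi * n = 2 * pi * 4.71 = 29.593803
Step 3 — denominator = 29.593803 * 37171 = 1100031.25
Step 4 — eta = 508351.68 / 1100031.25 ≈ 0.46212 (5 s.f.)

0.46212


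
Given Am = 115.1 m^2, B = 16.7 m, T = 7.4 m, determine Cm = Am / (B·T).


Formula: Cm = Am / (B * T)
Step 1 — B * T = 16.7 * 7.4 = 123.58 m^2
Step 2 — Cm = 115.1 / 123.58 ≈ 0.93138 (5 s.f.)

0.93138


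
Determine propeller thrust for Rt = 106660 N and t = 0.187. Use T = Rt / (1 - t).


Formula: T = Rt / (1 - t)
Step 1 — (1 - t) = 1 - 0.187 = 0.813
Step 2 — T = 106660 / 0.813 ≈ 131190 N (5 s.f.)

131190 N


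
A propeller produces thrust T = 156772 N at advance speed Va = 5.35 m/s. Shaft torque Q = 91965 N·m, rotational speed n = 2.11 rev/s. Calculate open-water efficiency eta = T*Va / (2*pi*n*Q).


Formula: eta = T * Va / (2 * pi * n * Q)
Step 1 — numerator = T * Va = 156772 * 5.35 = 838730.2
Step 2 — 2 * pi * n = 2 * pi * 2.11 = 13.257521
Step 3 — denominator = 13.257521 * 91965 = 1219227.92
Step 4 — eta = 838730.2 / 1219227.92 ≈ 0.68792 (5 s.f.)

0.68792


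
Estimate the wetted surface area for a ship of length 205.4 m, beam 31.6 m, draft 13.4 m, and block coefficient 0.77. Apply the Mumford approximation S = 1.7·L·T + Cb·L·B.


Formula: S = 1.7*L*T + V/T with V = Cb*L*B*T, i.e. S = L * (1.7*T + Cb*B)
Step 1 — 1.7*T = 1.7 * 13.4 = 22.78 m
Step 2 — Cb*B = 0.77 * 31.6 = 24.332 m
Step 3 — 1.7*T + Cb*B = 22.78 + 24.332 = 47.112 m
Step 4 — S = 205.4 * 47.112 ≈ 9676.8 m^2 (5 s.f.)

9676.8 m^2


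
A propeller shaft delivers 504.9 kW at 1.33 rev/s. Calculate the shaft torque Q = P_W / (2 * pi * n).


Formula: Q = P_W / (2 * pi * n)
Step 1 — P_W = 504.9 kW * 1000 = 504900.0 W
Step 2 — 2 * pi * n = 2 * pi * 1.33 = 8.356636
Step 3 — Q = 504900.0 / 8.356636 ≈ 60419 N·m (5 s.f.)

60419 N·m


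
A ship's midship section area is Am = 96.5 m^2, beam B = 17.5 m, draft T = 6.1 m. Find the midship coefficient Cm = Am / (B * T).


Formula: Cm = Am / (B * T)
Step 1 — B * T = 17.5 * 6.1 = 106.75 m^2
Step 2 — Cm = 96.5 / 106.75 ≈ 0.90398 (5 s.f.)

0.90398


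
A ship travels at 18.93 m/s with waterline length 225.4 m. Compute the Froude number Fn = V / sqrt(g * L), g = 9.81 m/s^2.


Formula: Fn = V / sqrt(g * L)
Step 1 — g * L = 9.81 * 225.4 = 2211.174
Step 2 — sqrt(g * L) = sqrt(2211.174) = 47.023122
Step 3 — Fn = 18.93 / 47.023122 ≈ 0.40257 (5 s.f.)

0.40257


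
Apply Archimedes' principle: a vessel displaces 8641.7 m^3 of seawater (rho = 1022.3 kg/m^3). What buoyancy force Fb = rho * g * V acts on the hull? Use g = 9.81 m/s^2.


Formula: Fb = rho * g * V
Substituting: Fb = 1022.3 * 9.81 * 8641.7
Intermediate: 1022.3 * 9.81 = 10028.763
Result: Fb = 10028.763 * 8641.7 ≈ 86666000 N (5 s.f.)

86666000 N


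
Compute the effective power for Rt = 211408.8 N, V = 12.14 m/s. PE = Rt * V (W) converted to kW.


Formula: PE = Rt * V / 1000 (kW)
Step 1 — PE (W) = 211408.8 * 12.14 = 2566502.832 W
Step 2 — PE (kW) = 2566502.832 / 1000 ≈ 2566.5 kW (5 s.f.)

2566.5 kW


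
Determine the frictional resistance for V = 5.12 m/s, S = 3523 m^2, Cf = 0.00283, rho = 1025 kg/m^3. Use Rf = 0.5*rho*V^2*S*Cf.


Formula: Rf = 0.5 * rho * V^2 * S * Cf
Step 1 — V^2 = 5.12^2 = 26.2144
Step 2 — 0.5 * rho * V^2 = 0.5 * 1025 * 26.2144 = 13434.88
Step 3 — Rf = 13434.88 * 3523 * 0.00283 ≈ 133950 N (5 s.f.)

133950 N


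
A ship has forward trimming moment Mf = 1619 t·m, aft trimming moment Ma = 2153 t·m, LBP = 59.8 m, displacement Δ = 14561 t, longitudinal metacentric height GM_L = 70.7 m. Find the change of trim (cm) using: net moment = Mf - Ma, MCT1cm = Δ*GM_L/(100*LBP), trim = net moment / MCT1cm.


Formula: net trimming moment = Mf - Ma; MCT1cm = Δ*GM_L/(100*LBP); trim = net moment / MCT1cm
Step 1 — net trimming moment = 1619 - 2153 = -534 t·m
Step 2 — MCT1cm = 14561 * 70.7 / (100 * 59.8) = 172.151 t·m/cm
Step 3 — trim = -534 / 172.151 ≈ -3.1019 cm (5 s.f.)

-3.1019 cm


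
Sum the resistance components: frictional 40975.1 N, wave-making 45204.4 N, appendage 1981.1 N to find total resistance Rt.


Formula: Rt = Rf + Rw + Ra
Substituting: Rt = 40975.1 + 45204.4 + 1981.1
Result: Rt = 88160.6 N

88160.6 N


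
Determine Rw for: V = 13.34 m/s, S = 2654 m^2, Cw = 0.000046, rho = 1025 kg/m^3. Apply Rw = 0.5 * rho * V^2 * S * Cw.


Formula: Rw = 0.5 * rho * V^2 * S * Cw
Step 1 — V^2 = 13.34^2 = 177.9556
Step 2 — 0.5 * rho * V^2 = 0.5 * 1025 * 177.9556 = 91202.245
Step 3 — Rw = 91202.245 * 2654 * 0.000046 ≈ 11134 N (5 s.f.)

11134 N


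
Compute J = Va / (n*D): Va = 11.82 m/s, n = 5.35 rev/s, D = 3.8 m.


Formula: J = Va / (n * D)
Step 1 — n * D = 5.35 * 3.8 = 20.33
Step 2 — J = 11.82 / 20.33 ≈ 0.58141 (5 s.f.)

0.58141


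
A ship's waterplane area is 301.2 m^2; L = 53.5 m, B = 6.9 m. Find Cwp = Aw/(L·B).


Formula: Cwp = Aw / (L * B)
Step 1 — L * B = 53.5 * 6.9 = 369.15 m^2
Step 2 — Cwp = 301.2 / 369.15 ≈ 0.81593 (5 s.f.)

0.81593


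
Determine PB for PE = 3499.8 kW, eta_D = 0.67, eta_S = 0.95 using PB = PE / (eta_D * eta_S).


Formula: PB = PE / (eta_D * eta_S)
Step 1 — combined efficiency = eta_D * eta_S = 0.67 * 0.95 = 0.6365
Step 2 — PB = 3499.8 / 0.6365 ≈ 5498.5 kW (5 s.f.)

5498.5 kW


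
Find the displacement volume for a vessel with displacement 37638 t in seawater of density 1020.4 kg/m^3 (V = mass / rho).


Formula: V = mass / rho
Step 1 — convert tonnes to kg: 37638 t * 1000 = 37638000 kg
Step 2 — V = 37638000 / 1020.4 ≈ 36886 m^3 (5 s.f.)

36886 m^3


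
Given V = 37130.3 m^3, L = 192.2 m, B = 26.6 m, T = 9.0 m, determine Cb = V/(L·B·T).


Formula: Cb = V / (L * B * T)
Step 1 — L * B * T = 192.2 * 26.6 * 9.0 = 46012.68 m^3
Step 2 — Cb = 37130.3 / 46012.68 ≈ 0.80696 (5 s.f.)

0.80696


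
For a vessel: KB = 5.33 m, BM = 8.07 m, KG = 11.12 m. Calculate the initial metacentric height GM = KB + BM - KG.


Formula: GM = KB + BM - KG
Step 1 — KM = KB + BM = 5.33 + 8.07 = 13.4 m
Step 2 — GM = KM - KG = 13.4 - 11.12 = 2.28 m

2.28 m


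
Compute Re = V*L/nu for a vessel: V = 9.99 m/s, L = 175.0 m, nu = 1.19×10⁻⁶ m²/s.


Formula: Re = V * L / nu
Step 1 — V * L = 9.99 * 175.0 = 1748.25 m^2/s
Step 2 — Re = 1748.25 / 1.19e-6 = 1.47e+09

1.47e+09


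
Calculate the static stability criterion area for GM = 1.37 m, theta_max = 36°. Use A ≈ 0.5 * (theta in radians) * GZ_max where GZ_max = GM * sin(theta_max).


Formula: GZ_max = GM * sin(theta); Area = 0.5 * theta_rad * GZ_max
Step 1 — GZ_max = 1.37 * sin(36°) = 1.37 * 0.587785 = 0.805265 m
Step 2 — theta_rad = 36 * pi/180 = 0.628319 rad
Step 3 — Area = 0.5 * 0.628319 * 0.805265 ≈ 0.25298 m·rad (5 s.f.)

0.25298 m·rad


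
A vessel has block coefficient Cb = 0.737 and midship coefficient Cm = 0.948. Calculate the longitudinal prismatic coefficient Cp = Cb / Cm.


Formula: Cp = Cb / Cm
Substituting: Cp = 0.737 / 0.948
Result: Cp ≈ 0.77743 (5 s.f.)

0.77743


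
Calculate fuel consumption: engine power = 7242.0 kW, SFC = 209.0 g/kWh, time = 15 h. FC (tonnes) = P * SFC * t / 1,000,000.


Formula: FC (tonnes) = P * SFC * t / 1,000,000
Step 1 — P * SFC * t = 7242.0 * 209.0 * 15 = 22703670.0 g
Step 2 — FC (tonnes) = 22703670.0 / 1,000,000 ≈ 22.704 tonnes (5 s.f.)

22.704 tonnes


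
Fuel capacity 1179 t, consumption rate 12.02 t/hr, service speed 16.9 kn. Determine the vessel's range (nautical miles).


Formula: endurance = fuel / rate; range = endurance * speed
Step 1 — endurance = 1179 / 12.02 = 98.0865 hours
Step 2 — range = 98.0865 * 16.9 ≈ 1657.7 nautical miles (5 s.f.)

1657.7 NM


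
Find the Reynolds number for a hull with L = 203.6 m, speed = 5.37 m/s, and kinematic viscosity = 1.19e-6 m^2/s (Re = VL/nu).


Formula: Re = V * L / nu
Step 1 — V * L = 5.37 * 203.6 = 1093.332 m^2/s
Step 2 — Re = 1093.332 / 1.19e-6 = 9.19e+08

9.19e+08


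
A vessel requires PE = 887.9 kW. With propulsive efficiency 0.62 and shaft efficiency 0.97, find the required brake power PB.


Formula: PB = PE / (eta_D * eta_S)
Step 1 — combined efficiency = eta_D * eta_S = 0.62 * 0.97 = 0.6014
Step 2 — PB = 887.9 / 0.6014 ≈ 1476.4 kW (5 s.f.)

1476.4 kW


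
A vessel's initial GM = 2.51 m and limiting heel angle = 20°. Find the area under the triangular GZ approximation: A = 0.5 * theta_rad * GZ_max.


Formula: GZ_max = GM * sin(theta); Area = 0.5 * theta_rad * GZ_max
Step 1 — GZ_max = 2.51 * sin(20°) = 2.51 * 0.34202 = 0.85847 m
Step 2 — theta_rad = 20 * pi/180 = 0.349066 rad
Step 3 — Area = 0.5 * 0.349066 * 0.85847 ≈ 0.14983 m·rad (5 s.f.)

0.14983 m·rad


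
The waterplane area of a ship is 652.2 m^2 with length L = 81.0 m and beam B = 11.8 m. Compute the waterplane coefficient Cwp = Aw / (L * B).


Formula: Cwp = Aw / (L * B)
Step 1 — L * B = 81.0 * 11.8 = 955.8 m^2
Step 2 — Cwp = 652.2 / 955.8 ≈ 0.68236 (5 s.f.)

0.68236


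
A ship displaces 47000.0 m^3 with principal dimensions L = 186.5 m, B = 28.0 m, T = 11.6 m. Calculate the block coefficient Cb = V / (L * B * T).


Formula: Cb = V / (L * B * T)
Step 1 — L * B * T = 186.5 * 28.0 * 11.6 = 60575.2 m^3
Step 2 — Cb = 47000.0 / 60575.2 ≈ 0.77590 (5 s.f.)

0.77590


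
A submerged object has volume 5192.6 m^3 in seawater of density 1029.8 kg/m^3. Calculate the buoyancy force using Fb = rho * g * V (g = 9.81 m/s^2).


Formula: Fb = rho * g * V
Substituting: Fb = 1029.8 * 9.81 * 5192.6
Intermediate: 1029.8 * 9.81 = 10102.338
Result: Fb = 10102.338 * 5192.6 ≈ 52457000 N (5 s.f.)

52457000 N


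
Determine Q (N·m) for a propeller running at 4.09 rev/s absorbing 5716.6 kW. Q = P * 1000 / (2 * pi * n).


Formula: Q = P_W / (2 * pi * n)
Step 1 — P_W = 5716.6 kW * 1000 = 5716600.0 W
Step 2 — 2 * pi * n = 2 * pi * 4.09 = 25.698228
Step 3 — Q = 5716600.0 / 25.698228 ≈ 222450 N·m (5 s.f.)

222450 N·m


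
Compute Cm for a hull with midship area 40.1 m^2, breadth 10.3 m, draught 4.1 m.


Formula: Cm = Am / (B * T)
Step 1 — B * T = 10.3 * 4.1 = 42.23 m^2
Step 2 — Cm = 40.1 / 42.23 ≈ 0.94956 (5 s.f.)

0.94956


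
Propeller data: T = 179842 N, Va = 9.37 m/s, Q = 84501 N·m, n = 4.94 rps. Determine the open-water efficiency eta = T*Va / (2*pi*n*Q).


Formula: eta = T * Va / (2 * pi * n * Q)
Step 1 — numerator = T * Va = 179842 * 9.37 = 1685119.54
Step 2 — 2 * pi * n = 2 * pi * 4.94 = 31.038935
Step 3 — denominator = 31.038935 * 84501 = 2622821.05
Step 4 — eta = 1685119.54 / 2622821.05 ≈ 0.64248 (5 s.f.)

0.64248


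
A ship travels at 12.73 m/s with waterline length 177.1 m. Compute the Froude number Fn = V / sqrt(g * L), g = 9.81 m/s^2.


Formula: Fn = V / sqrt(g * L)
Step 1 — g * L = 9.81 * 177.1 = 1737.351
Step 2 — sqrt(g * L) = sqrt(1737.351) = 41.681543
Step 3 — Fn = 12.73 / 41.681543 ≈ 0.30541 (5 s.f.)

0.30541


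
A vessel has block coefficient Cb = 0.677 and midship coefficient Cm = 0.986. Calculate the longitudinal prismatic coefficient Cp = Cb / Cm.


Formula: Cp = Cb / Cm
Substituting: Cp = 0.677 / 0.986
Result: Cp ≈ 0.68661 (5 s.f.)

0.68661


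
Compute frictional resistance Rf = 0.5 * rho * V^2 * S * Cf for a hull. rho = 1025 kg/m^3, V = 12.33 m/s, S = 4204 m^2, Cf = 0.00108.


Formula: Rf = 0.5 * rho * V^2 * S * Cf
Step 1 — V^2 = 12.33^2 = 152.0289
Step 2 — 0.5 * rho * V^2 = 0.5 * 1025 * 152.0289 = 77914.81125
Step 3 — Rf = 77914.81125 * 4204 * 0.00108 ≈ 353760 N (5 s.f.)

353760 N


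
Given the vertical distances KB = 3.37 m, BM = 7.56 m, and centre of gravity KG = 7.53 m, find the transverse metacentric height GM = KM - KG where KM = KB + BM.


Formula: GM = KB + BM - KG
Step 1 — KM = KB + BM = 3.37 + 7.56 = 10.93 m
Step 2 — GM = KM - KG = 10.93 - 7.53 = 3.4 m

3.4 m


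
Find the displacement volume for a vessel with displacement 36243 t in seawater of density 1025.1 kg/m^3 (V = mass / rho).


Formula: V = mass / rho
Step 1 — convert tonnes to kg: 36243 t * 1000 = 36243000 kg
Step 2 — V = 36243000 / 1025.1 ≈ 35356 m^3 (5 s.f.)

35356 m^3


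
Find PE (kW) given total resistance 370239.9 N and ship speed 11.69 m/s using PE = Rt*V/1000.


Formula: PE = Rt * V / 1000 (kW)
Step 1 — PE (W) = 370239.9 * 11.69 = 4328104.431 W
Step 2 — PE (kW) = 4328104.431 / 1000 ≈ 4328.1 kW (5 s.f.)

4328.1 kW


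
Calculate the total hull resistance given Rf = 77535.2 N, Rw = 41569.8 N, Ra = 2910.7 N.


Formula: Rt = Rf + Rw + Ra
Substituting: Rt = 77535.2 + 41569.8 + 2910.7
Result: Rt = 122015.7 N

122015.7 N


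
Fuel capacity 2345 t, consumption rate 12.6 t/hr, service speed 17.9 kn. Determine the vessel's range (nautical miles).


Formula: endurance = fuel / rate; range = endurance * speed
Step 1 — endurance = 2345 / 12.6 = 186.1111 hours
Step 2 — range = 186.1111 * 17.9 ≈ 3331.4 nautical miles (5 s.f.)

3331.4 NM


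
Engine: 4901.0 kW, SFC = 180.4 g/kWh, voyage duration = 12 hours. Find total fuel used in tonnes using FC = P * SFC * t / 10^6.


Formula: FC (tonnes) = P * SFC * t / 1,000,000
Step 1 — P * SFC * t = 4901.0 * 180.4 * 12 = 10609684.8 g
Step 2 — FC (tonnes) = 10609684.8 / 1,000,000 ≈ 10.610 tonnes (5 s.f.)

10.610 tonnes


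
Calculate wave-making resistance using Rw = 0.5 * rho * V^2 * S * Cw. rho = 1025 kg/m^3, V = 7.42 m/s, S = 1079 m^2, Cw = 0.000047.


Formula: Rw = 0.5 * rho * V^2 * S * Cw
Step 1 — V^2 = 7.42^2 = 55.0564
Step 2 — 0.5 * rho * V^2 = 0.5 * 1025 * 55.0564 = 28216.405
Step 3 — Rw = 28216.405 * 1079 * 0.000047 ≈ 1430.9 N (5 s.f.)

1430.9 N


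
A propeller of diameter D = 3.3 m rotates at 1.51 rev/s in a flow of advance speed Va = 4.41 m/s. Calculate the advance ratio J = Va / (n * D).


Formula: J = Va / (n * D)
Step 1 — n * D = 1.51 * 3.3 = 4.983
Step 2 — J = 4.41 / 4.983 ≈ 0.88501 (5 s.f.)

0.88501


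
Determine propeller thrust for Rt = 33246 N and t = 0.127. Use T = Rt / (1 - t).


Formula: T = Rt / (1 - t)
Step 1 — (1 - t) = 1 - 0.127 = 0.873
Step 2 — T = 33246 / 0.873 ≈ 38082 N (5 s.f.)

38082 N


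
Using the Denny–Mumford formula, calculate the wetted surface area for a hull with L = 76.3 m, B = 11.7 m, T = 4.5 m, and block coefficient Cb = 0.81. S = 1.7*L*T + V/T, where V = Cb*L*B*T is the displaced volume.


Formula: S = 1.7*L*T + V/T with V = Cb*L*B*T, i.e. S = L * (1.7*T + Cb*B)
Step 1 — 1.7*T = 1.7 * 4.5 = 7.65 m
Step 2 — Cb*B = 0.81 * 11.7 = 9.477 m
Step 3 — 1.7*T + Cb*B = 7.65 + 9.477 = 17.127 m
Step 4 — S = 76.3 * 17.127 ≈ 1306.8 m^2 (5 s.f.)

1306.8 m^2


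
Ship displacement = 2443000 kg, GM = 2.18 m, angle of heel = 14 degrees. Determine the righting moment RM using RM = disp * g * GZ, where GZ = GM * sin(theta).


Formula: GZ = GM * sin(theta); RM = disp * g * GZ
Step 1 — GZ = 2.18 * sin(14°) = 2.18 * 0.241922 = 0.52739 m
Step 2 — RM = 2443000 * 9.81 * 0.52739 ≈ 12639000 N·m (5 s.f.)

12639000 N·m


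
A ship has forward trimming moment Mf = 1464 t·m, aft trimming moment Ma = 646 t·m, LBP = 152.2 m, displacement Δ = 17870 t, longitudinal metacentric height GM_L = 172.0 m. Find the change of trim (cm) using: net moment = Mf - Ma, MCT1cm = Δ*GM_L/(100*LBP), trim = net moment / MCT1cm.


Formula: net trimming moment = Mf - Ma; MCT1cm = Δ*GM_L/(100*LBP); trim = net moment / MCT1cm
Step 1 — net trimming moment = 1464 - 646 = 818 t·m
Step 2 — MCT1cm = 17870 * 172.0 / (100 * 152.2) = 201.9474 t·m/cm
Step 3 — trim = 818 / 201.9474 ≈ 4.0506 cm (5 s.f.)

4.0506 cm


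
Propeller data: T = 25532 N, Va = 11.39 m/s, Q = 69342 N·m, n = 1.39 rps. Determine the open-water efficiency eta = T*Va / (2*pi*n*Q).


Formula: eta = T * Va / (2 * pi * n * Q)
Step 1 — numerator = T * Va = 25532 * 11.39 = 290809.48
Step 2 — 2 * pi * n = 2 * pi * 1.39 = 8.733628
Step 3 — denominator = 8.733628 * 69342 = 605607.23
Step 4 — eta = 290809.48 / 605607.23 ≈ 0.48019 (5 s.f.)

0.48019


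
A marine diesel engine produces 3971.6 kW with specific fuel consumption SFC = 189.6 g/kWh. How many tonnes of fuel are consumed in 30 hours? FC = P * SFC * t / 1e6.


Formula: FC (tonnes) = P * SFC * t / 1,000,000
Step 1 — P * SFC * t = 3971.6 * 189.6 * 30 = 22590460.8 g
Step 2 — FC (tonnes) = 22590460.8 / 1,000,000 ≈ 22.590 tonnes (5 s.f.)

22.590 tonnes


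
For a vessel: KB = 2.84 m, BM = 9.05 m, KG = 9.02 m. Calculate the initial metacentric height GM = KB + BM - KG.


Formula: GM = KB + BM - KG
Step 1 — KM = KB + BM = 2.84 + 9.05 = 11.89 m
Step 2 — GM = KM - KG = 11.89 - 9.02 = 2.87 m

2.87 m


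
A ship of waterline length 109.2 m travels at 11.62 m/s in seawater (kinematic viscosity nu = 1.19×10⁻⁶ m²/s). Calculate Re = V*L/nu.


Formula: Re = V * L / nu
Step 1 — V * L = 11.62 * 109.2 = 1268.904 m^2/s
Step 2 — Re = 1268.904 / 1.19e-6 = 1.07e+09

1.07e+09


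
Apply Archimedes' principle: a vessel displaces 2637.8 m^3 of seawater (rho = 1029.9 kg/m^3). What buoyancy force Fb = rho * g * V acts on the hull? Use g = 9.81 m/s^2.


Formula: Fb = rho * g * V
Substituting: Fb = 1029.9 * 9.81 * 2637.8
Intermediate: 1029.9 * 9.81 = 10103.319
Result: Fb = 10103.319 * 2637.8 ≈ 26651000 N (5 s.f.)

26651000 N


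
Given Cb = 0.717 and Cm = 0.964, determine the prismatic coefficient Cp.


Formula: Cp = Cb / Cm
Substituting: Cp = 0.717 / 0.964
Result: Cp ≈ 0.74378 (5 s.f.)

0.74378


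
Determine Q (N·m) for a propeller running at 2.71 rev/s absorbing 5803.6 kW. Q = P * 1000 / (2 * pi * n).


Formula: Q = P_W / (2 * pi * n)
Step 1 — P_W = 5803.6 kW * 1000 = 5803600.0 W
Step 2 — 2 * pi * n = 2 * pi * 2.71 = 17.027432
Step 3 — Q = 5803600.0 / 17.027432 ≈ 340840 N·m (5 s.f.)

340840 N·m


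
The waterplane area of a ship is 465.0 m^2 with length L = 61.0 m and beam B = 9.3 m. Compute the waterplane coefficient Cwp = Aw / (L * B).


Formula: Cwp = Aw / (L * B)
Step 1 — L * B = 61.0 * 9.3 = 567.3 m^2
Step 2 — Cwp = 465.0 / 567.3 ≈ 0.81967 (5 s.f.)

0.81967


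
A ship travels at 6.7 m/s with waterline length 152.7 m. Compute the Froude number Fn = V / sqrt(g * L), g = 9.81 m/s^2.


Formula: Fn = V / sqrt(g * L)
Step 1 — g * L = 9.81 * 152.7 = 1497.987
Step 2 — sqrt(g * L) = sqrt(1497.987) = 38.703837
Step 3 — Fn = 6.7 / 38.703837 ≈ 0.17311 (5 s.f.)

0.17311


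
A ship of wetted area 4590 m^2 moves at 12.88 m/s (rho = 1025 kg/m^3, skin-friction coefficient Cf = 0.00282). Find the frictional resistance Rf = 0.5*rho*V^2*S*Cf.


Formula: Rf = 0.5 * rho * V^2 * S * Cf
Step 1 — V^2 = 12.88^2 = 165.8944
Step 2 — 0.5 * rho * V^2 = 0.5 * 1025 * 165.8944 = 85020.88
Step 3 — Rf = 85020.88 * 4590 * 0.00282 ≈ 1100500 N (5 s.f.)

1100500 N


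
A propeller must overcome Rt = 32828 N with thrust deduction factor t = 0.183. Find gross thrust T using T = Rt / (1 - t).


Formula: T = Rt / (1 - t)
Step 1 — (1 - t) = 1 - 0.183 = 0.817
Step 2 — T = 32828 / 0.817 ≈ 40181 N (5 s.f.)

40181 N


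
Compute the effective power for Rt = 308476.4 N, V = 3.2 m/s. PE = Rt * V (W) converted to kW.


Formula: PE = Rt * V / 1000 (kW)
Step 1 — PE (W) = 308476.4 * 3.2 = 987124.48 W
Step 2 — PE (kW) = 987124.48 / 1000 ≈ 987.12 kW (5 s.f.)

987.12 kW


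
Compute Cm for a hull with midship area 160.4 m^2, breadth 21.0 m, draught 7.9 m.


Formula: Cm = Am / (B * T)
Step 1 — B * T = 21.0 * 7.9 = 165.9 m^2
Step 2 — Cm = 160.4 / 165.9 ≈ 0.96685 (5 s.f.)

0.96685


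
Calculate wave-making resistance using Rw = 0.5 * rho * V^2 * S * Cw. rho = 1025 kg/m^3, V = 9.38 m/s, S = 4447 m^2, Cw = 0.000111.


Formula: Rw = 0.5 * rho * V^2 * S * Cw
Step 1 — V^2 = 9.38^2 = 87.9844
Step 2 — 0.5 * rho * V^2 = 0.5 * 1025 * 87.9844 = 45092.005
Step 3 — Rw = 45092.005 * 4447 * 0.000111 ≈ 22258 N (5 s.f.)

22258 N


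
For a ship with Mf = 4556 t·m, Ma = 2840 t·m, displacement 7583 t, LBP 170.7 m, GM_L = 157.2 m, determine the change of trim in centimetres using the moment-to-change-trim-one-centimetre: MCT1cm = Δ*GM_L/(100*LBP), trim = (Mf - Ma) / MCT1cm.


Formula: net trimming moment = Mf - Ma; MCT1cm = Δ*GM_L/(100*LBP); trim = net moment / MCT1cm
Step 1 — net trimming moment = 4556 - 2840 = 1716 t·m
Step 2 — MCT1cm = 7583 * 157.2 / (100 * 170.7) = 69.8329 t·m/cm
Step 3 — trim = 1716 / 69.8329 ≈ 24.573 cm (5 s.f.)

24.573 cm


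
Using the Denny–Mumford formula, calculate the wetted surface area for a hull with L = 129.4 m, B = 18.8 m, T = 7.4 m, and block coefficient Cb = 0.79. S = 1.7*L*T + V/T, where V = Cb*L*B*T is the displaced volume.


Formula: S = 1.7*L*T + V/T with V = Cb*L*B*T, i.e. S = L * (1.7*T + Cb*B)
Step 1 — 1.7*T = 1.7 * 7.4 = 12.58 m
Step 2 — Cb*B = 0.79 * 18.8 = 14.852 m
Step 3 — 1.7*T + Cb*B = 12.58 + 14.852 = 27.432 m
Step 4 — S = 129.4 * 27.432 ≈ 3549.7 m^2 (5 s.f.)

3549.7 m^2


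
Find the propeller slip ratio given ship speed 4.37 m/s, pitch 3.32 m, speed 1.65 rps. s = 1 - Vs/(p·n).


Formula: s = 1 - Vs / (p * n)
Step 1 — p * n = 3.32 * 1.65 = 5.478
Step 2 — Vs / (p*n) = 4.37 / 5.478 = 0.797736 (6 d.p.)
Step 3 — s = 1 - 0.797736 = 0.202264

0.202264


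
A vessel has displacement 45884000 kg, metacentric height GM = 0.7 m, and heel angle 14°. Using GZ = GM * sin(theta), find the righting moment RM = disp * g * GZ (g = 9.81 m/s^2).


Formula: GZ = GM * sin(theta); RM = disp * g * GZ
Step 1 — GZ = 0.7 * sin(14°) = 0.7 * 0.241922 = 0.169345 m
Step 2 — RM = 45884000 * 9.81 * 0.169345 ≈ 76226000 N·m (5 s.f.)

76226000 N·m


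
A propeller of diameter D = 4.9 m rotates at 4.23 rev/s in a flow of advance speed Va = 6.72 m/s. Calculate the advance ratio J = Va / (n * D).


Formula: J = Va / (n * D)
Step 1 — n * D = 4.23 * 4.9 = 20.727
Step 2 — J = 6.72 / 20.727 ≈ 0.32421 (5 s.f.)

0.32421


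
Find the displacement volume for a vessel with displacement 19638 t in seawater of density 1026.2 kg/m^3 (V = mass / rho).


Formula: V = mass / rho
Step 1 — convert tonnes to kg: 19638 t * 1000 = 19638000 kg
Step 2 — V = 19638000 / 1026.2 ≈ 19137 m^3 (5 s.f.)

19137 m^3


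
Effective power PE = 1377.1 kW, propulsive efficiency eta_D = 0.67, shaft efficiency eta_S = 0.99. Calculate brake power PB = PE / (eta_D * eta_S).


Formula: PB = PE / (eta_D * eta_S)
Step 1 — combined efficiency = eta_D * eta_S = 0.67 * 0.99 = 0.6633
Step 2 — PB = 1377.1 / 0.6633 ≈ 2076.1 kW (5 s.f.)

2076.1 kW


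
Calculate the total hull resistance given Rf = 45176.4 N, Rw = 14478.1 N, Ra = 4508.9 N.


Formula: Rt = Rf + Rw + Ra
Substituting: Rt = 45176.4 + 14478.1 + 4508.9
Result: Rt = 64163.4 N

64163.4 N


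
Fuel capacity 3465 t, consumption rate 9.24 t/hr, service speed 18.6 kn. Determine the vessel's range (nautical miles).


Formula: endurance = fuel / rate; range = endurance * speed
Step 1 — endurance = 3465 / 9.24 = 375.0 hours
Step 2 — range = 375.0 * 18.6 ≈ 6975.0 nautical miles (5 s.f.)

6975.0 NM


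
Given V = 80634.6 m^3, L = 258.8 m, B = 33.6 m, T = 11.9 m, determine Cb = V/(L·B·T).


Formula: Cb = V / (L * B * T)
Step 1 — L * B * T = 258.8 * 33.6 * 11.9 = 103478.592 m^3
Step 2 — Cb = 80634.6 / 103478.592 ≈ 0.77924 (5 s.f.)

0.77924


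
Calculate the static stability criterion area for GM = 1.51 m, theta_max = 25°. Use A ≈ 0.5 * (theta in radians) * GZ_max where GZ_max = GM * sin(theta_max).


Formula: GZ_max = GM * sin(theta); Area = 0.5 * theta_rad * GZ_max
Step 1 — GZ_max = 1.51 * sin(25°) = 1.51 * 0.422618 = 0.638153 m
Step 2 — theta_rad = 25 * pi/180 = 0.436332 rad
Step 3 — Area = 0.5 * 0.436332 * 0.638153 ≈ 0.13922 m·rad (5 s.f.)

0.13922 m·rad


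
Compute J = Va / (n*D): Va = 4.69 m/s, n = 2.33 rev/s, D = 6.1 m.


Formula: J = Va / (n * D)
Step 1 — n * D = 2.33 * 6.1 = 14.213
Step 2 — J = 4.69 / 14.213 ≈ 0.32998 (5 s.f.)

0.32998


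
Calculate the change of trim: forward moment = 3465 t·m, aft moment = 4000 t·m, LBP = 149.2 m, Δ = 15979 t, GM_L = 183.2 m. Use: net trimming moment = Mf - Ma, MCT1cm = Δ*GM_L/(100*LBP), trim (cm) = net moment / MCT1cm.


Formula: net trimming moment = Mf - Ma; MCT1cm = Δ*GM_L/(100*LBP); trim = net moment / MCT1cm
Step 1 — net trimming moment = 3465 - 4000 = -535 t·m
Step 2 — MCT1cm = 15979 * 183.2 / (100 * 149.2) = 196.2033 t·m/cm
Step 3 — trim = -535 / 196.2033 ≈ -2.7268 cm (5 s.f.)

-2.7268 cm


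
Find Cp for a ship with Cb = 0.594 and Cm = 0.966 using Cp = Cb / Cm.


Formula: Cp = Cb / Cm
Substituting: Cp = 0.594 / 0.966
Result: Cp ≈ 0.61491 (5 s.f.)

0.61491


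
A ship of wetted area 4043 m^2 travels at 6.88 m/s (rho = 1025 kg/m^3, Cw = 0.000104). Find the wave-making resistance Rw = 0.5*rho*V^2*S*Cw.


Formula: Rw = 0.5 * rho * V^2 * S * Cw
Step 1 — V^2 = 6.88^2 = 47.3344
Step 2 — 0.5 * rho * V^2 = 0.5 * 1025 * 47.3344 = 24258.88
Step 3 — Rw = 24258.88 * 4043 * 0.000104 ≈ 10200 N (5 s.f.)

10200 N


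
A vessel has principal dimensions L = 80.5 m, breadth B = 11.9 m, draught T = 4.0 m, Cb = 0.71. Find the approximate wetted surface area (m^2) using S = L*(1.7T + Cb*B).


Formula: S = 1.7*L*T + V/T with V = Cb*L*B*T, i.e. S = L * (1.7*T + Cb*B)
Step 1 — 1.7*T = 1.7 * 4.0 = 6.8 m
Step 2 — Cb*B = 0.71 * 11.9 = 8.449 m
Step 3 — 1.7*T + Cb*B = 6.8 + 8.449 = 15.249 m
Step 4 — S = 80.5 * 15.249 ≈ 1227.5 m^2 (5 s.f.)

1227.5 m^2


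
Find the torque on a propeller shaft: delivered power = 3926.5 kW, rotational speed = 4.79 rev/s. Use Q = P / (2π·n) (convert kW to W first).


Formula: Q = P_W / (2 * pi * n)
Step 1 — P_W = 3926.5 kW * 1000 = 3926500.0 W
Step 2 — 2 * pi * n = 2 * pi * 4.79 = 30.096458
Step 3 — Q = 3926500.0 / 30.096458 ≈ 130460 N·m (5 s.f.)

130460 N·m


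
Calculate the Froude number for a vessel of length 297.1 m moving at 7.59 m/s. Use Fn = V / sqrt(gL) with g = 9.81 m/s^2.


Formula: Fn = V / sqrt(g * L)
Step 1 — g * L = 9.81 * 297.1 = 2914.551
Step 2 — sqrt(g * L) = sqrt(2914.551) = 53.986582
Step 3 — Fn = 7.59 / 53.986582 ≈ 0.14059 (5 s.f.)

0.14059
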